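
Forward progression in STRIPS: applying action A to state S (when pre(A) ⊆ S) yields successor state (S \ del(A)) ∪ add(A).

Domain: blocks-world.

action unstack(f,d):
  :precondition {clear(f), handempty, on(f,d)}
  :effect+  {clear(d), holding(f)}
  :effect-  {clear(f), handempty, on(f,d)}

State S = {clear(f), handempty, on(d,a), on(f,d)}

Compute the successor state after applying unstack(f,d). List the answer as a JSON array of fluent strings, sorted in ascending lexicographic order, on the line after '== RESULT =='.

Compute (S \ del) ∪ add:
  pre ⊆ S: {clear(f), handempty, on(f,d)} ⊆ S  — applicable
  S \ del = {on(d,a)}
  ∪ add   = {clear(d), holding(f), on(d,a)}

== RESULT ==
["clear(d)", "holding(f)", "on(d,a)"]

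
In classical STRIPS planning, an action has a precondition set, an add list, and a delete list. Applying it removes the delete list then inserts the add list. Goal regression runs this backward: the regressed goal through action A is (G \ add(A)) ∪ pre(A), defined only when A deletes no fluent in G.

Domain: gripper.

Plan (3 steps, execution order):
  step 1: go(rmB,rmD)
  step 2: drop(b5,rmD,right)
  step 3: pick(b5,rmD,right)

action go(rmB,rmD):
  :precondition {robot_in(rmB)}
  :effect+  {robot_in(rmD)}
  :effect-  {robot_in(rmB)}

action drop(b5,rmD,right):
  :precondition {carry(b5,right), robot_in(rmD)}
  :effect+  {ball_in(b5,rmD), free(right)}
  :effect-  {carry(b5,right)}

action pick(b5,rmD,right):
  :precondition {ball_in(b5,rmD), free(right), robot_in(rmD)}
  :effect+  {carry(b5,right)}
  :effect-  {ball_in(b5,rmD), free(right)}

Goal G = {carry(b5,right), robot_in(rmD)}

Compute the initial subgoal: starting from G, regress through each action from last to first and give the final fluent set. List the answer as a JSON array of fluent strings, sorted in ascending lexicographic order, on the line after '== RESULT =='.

Work backward from the goal:
  through step 3 (pick(b5,rmD,right)): drop {carry(b5,right)}, keep {robot_in(rmD)}, require {ball_in(b5,rmD), free(right), robot_in(rmD)}
    → {ball_in(b5,rmD), free(right), robot_in(rmD)}
  through step 2 (drop(b5,rmD,right)): drop {ball_in(b5,rmD), free(right)}, keep {robot_in(rmD)}, require {carry(b5,right), robot_in(rmD)}
    → {carry(b5,right), robot_in(rmD)}
  through step 1 (go(rmB,rmD)): drop {robot_in(rmD)}, keep {carry(b5,right)}, require {robot_in(rmB)}
    → {carry(b5,right), robot_in(rmB)}

== RESULT ==
["carry(b5,right)", "robot_in(rmB)"]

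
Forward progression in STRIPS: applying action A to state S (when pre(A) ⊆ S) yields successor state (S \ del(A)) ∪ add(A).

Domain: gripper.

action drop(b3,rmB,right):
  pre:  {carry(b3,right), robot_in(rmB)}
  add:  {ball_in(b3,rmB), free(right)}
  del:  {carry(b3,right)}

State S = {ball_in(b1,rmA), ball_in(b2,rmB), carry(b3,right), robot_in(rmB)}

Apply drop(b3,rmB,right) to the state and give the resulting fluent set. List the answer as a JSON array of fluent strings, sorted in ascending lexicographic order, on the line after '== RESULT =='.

Compute (S \ del) ∪ add:
  pre ⊆ S: {carry(b3,right), robot_in(rmB)} ⊆ S  — applicable
  S \ del = {ball_in(b1,rmA), ball_in(b2,rmB), robot_in(rmB)}
  ∪ add   = {ball_in(b1,rmA), ball_in(b2,rmB), ball_in(b3,rmB), free(right), robot_in(rmB)}

== RESULT ==
["ball_in(b1,rmA)", "ball_in(b2,rmB)", "ball_in(b3,rmB)", "free(right)", "robot_in(rmB)"]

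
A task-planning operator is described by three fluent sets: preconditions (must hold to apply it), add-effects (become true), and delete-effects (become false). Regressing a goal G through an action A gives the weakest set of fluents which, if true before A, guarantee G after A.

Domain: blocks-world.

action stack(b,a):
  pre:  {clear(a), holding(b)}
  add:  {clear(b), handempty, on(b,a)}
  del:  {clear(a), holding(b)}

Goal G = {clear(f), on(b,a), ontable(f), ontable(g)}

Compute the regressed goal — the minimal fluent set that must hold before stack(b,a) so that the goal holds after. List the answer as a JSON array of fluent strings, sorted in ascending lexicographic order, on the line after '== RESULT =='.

Compute (G \ add) ∪ pre:
  G ∩ del = {}  (empty — regression defined)
  G \ add = {clear(f), on(b,a), ontable(f), ontable(g)} \ {clear(b), handempty, on(b,a)} = {clear(f), ontable(f), ontable(g)}
  ∪ pre   = {clear(f), ontable(f), ontable(g)} ∪ {clear(a), holding(b)}
          = {clear(a), clear(f), holding(b), ontable(f), ontable(g)}

== RESULT ==
["clear(a)", "clear(f)", "holding(b)", "ontable(f)", "ontable(g)"]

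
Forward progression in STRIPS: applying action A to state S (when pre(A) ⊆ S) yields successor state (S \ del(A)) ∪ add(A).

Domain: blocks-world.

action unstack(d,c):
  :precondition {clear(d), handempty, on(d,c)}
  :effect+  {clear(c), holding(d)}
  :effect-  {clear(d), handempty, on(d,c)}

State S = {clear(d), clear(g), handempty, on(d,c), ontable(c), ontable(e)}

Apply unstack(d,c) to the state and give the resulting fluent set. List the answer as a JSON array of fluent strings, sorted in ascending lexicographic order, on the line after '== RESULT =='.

Progress:
  pre ⊆ S: {clear(d), handempty, on(d,c)} ⊆ S  — applicable
  S \ del = {clear(g), ontable(c), ontable(e)}
  ∪ add   = {clear(c), clear(g), holding(d), ontable(c), ontable(e)}

== RESULT ==
["clear(c)", "clear(g)", "holding(d)", "ontable(c)", "ontable(e)"]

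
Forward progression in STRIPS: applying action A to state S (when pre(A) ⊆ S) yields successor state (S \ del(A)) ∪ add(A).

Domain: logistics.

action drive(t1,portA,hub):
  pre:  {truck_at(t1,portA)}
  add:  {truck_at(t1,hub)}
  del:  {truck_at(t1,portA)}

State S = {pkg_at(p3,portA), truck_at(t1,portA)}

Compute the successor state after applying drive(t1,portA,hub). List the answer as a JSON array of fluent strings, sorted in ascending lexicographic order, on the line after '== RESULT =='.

Compute (S \ del) ∪ add:
  pre ⊆ S: {truck_at(t1,portA)} ⊆ S  — applicable
  S \ del = {pkg_at(p3,portA)}
  ∪ add   = {pkg_at(p3,portA), truck_at(t1,hub)}

== RESULT ==
["pkg_at(p3,portA)", "truck_at(t1,hub)"]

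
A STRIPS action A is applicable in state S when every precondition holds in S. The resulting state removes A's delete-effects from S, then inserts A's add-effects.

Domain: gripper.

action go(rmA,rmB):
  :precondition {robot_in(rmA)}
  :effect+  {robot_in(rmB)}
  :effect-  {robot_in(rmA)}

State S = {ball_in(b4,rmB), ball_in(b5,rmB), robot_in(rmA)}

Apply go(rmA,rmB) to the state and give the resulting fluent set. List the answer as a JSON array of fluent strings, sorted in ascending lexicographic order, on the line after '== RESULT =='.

Progress:
  pre ⊆ S: {robot_in(rmA)} ⊆ S  — applicable
  S \ del = {ball_in(b4,rmB), ball_in(b5,rmB)}
  ∪ add   = {ball_in(b4,rmB), ball_in(b5,rmB), robot_in(rmB)}

== RESULT ==
["ball_in(b4,rmB)", "ball_in(b5,rmB)", "robot_in(rmB)"]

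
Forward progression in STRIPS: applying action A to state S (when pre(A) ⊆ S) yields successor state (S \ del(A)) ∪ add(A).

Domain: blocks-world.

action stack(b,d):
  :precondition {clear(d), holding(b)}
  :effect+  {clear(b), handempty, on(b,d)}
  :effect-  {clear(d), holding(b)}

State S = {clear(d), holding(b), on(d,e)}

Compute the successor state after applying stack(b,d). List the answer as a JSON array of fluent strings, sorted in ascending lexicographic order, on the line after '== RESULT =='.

Compute (S \ del) ∪ add:
  pre ⊆ S: {clear(d), holding(b)} ⊆ S  — applicable
  S \ del = {on(d,e)}
  ∪ add   = {clear(b), handempty, on(b,d), on(d,e)}

== RESULT ==
["clear(b)", "handempty", "on(b,d)", "on(d,e)"]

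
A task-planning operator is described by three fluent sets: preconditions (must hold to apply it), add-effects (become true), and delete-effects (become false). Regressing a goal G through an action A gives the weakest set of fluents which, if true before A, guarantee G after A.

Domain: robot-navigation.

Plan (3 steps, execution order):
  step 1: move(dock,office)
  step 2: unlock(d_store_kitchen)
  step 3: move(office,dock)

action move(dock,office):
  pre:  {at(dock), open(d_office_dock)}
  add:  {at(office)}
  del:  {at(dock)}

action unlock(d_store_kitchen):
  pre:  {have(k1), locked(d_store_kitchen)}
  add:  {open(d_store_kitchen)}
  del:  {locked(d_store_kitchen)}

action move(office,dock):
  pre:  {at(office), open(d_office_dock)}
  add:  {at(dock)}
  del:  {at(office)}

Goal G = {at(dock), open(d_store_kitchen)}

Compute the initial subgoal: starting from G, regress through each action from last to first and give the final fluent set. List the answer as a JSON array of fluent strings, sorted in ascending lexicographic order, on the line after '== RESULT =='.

Work backward from the goal:
  through step 3 (move(office,dock)): drop {at(dock)}, keep {open(d_store_kitchen)}, require {at(office), open(d_office_dock)}
    → {at(office), open(d_office_dock), open(d_store_kitchen)}
  through step 2 (unlock(d_store_kitchen)): drop {open(d_store_kitchen)}, keep {at(office), open(d_office_dock)}, require {have(k1), locked(d_store_kitchen)}
    → {at(office), have(k1), locked(d_store_kitchen), open(d_office_dock)}
  through step 1 (move(dock,office)): drop {at(office)}, keep {have(k1), locked(d_store_kitchen), open(d_office_dock)}, require {at(dock), open(d_office_dock)}
    → {at(dock), have(k1), locked(d_store_kitchen), open(d_office_dock)}

== RESULT ==
["at(dock)", "have(k1)", "locked(d_store_kitchen)", "open(d_office_dock)"]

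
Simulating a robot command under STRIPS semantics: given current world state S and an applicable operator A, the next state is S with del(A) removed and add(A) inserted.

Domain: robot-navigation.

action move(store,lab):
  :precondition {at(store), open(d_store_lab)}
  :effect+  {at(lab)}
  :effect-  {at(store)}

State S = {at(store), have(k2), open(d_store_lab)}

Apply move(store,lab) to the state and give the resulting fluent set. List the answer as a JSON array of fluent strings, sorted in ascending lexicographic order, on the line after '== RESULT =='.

Compute (S \ del) ∪ add:
  pre ⊆ S: {at(store), open(d_store_lab)} ⊆ S  — applicable
  S \ del = {have(k2), open(d_store_lab)}
  ∪ add   = {at(lab), have(k2), open(d_store_lab)}

== RESULT ==
["at(lab)", "have(k2)", "open(d_store_lab)"]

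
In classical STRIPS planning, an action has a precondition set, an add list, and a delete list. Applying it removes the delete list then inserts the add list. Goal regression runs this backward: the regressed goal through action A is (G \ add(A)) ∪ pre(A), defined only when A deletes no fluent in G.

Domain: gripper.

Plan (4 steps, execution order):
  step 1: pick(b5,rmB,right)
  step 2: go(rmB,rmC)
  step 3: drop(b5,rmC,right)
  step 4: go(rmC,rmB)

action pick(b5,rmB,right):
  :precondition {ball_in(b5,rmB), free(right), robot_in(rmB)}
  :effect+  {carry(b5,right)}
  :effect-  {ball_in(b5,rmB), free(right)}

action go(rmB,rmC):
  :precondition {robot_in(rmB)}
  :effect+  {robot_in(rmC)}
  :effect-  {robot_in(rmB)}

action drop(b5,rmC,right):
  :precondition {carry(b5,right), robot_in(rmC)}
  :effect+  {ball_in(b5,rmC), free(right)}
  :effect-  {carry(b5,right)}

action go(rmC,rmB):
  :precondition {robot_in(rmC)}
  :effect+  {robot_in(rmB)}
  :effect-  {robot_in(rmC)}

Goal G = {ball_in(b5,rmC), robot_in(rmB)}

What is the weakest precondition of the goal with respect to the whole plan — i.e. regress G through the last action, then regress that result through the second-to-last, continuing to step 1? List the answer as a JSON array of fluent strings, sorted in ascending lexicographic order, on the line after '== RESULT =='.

Regress step by step:
  through step 4 (go(rmC,rmB)): drop {robot_in(rmB)}, keep {ball_in(b5,rmC)}, require {robot_in(rmC)}
    → {ball_in(b5,rmC), robot_in(rmC)}
  through step 3 (drop(b5,rmC,right)): drop {ball_in(b5,rmC)}, keep {robot_in(rmC)}, require {carry(b5,right), robot_in(rmC)}
    → {carry(b5,right), robot_in(rmC)}
  through step 2 (go(rmB,rmC)): drop {robot_in(rmC)}, keep {carry(b5,right)}, require {robot_in(rmB)}
    → {carry(b5,right), robot_in(rmB)}
  through step 1 (pick(b5,rmB,right)): drop {carry(b5,right)}, keep {robot_in(rmB)}, require {ball_in(b5,rmB), free(right), robot_in(rmB)}
    → {ball_in(b5,rmB), free(right), robot_in(rmB)}

== RESULT ==
["ball_in(b5,rmB)", "free(right)", "robot_in(rmB)"]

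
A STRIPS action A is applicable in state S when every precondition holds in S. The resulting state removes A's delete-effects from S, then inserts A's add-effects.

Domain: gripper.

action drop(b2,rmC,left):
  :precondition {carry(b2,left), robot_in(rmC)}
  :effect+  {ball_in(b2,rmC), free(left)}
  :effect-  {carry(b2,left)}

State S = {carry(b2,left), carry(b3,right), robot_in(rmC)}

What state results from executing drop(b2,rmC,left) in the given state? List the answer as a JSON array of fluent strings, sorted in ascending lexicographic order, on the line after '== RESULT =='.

Progress:
  pre ⊆ S: {carry(b2,left), robot_in(rmC)} ⊆ S  — applicable
  S \ del = {carry(b3,right), robot_in(rmC)}
  ∪ add   = {ball_in(b2,rmC), carry(b3,right), free(left), robot_in(rmC)}

== RESULT ==
["ball_in(b2,rmC)", "carry(b3,right)", "free(left)", "robot_in(rmC)"]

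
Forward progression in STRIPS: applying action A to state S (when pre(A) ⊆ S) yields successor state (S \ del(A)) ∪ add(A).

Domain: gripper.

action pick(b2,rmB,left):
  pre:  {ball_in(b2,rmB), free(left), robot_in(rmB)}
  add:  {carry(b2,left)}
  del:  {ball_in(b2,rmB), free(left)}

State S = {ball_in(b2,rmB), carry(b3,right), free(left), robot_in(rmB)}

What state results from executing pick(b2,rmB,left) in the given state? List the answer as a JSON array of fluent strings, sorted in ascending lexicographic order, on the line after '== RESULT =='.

Progress:
  pre ⊆ S: {ball_in(b2,rmB), free(left), robot_in(rmB)} ⊆ S  — applicable
  S \ del = {carry(b3,right), robot_in(rmB)}
  ∪ add   = {carry(b2,left), carry(b3,right), robot_in(rmB)}

== RESULT ==
["carry(b2,left)", "carry(b3,right)", "robot_in(rmB)"]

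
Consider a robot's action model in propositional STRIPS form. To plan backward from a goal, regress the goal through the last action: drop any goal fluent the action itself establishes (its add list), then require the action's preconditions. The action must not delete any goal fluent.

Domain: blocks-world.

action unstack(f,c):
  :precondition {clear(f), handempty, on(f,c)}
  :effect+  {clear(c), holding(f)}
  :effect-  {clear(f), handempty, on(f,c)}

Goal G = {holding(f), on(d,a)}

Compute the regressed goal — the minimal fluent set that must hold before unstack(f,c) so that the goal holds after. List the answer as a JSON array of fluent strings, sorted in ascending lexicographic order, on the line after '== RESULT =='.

Compute (G \ add) ∪ pre:
  G ∩ del = {}  (empty — regression defined)
  G \ add = {holding(f), on(d,a)} \ {clear(c), holding(f)} = {on(d,a)}
  ∪ pre   = {on(d,a)} ∪ {clear(f), handempty, on(f,c)}
          = {clear(f), handempty, on(d,a), on(f,c)}

== RESULT ==
["clear(f)", "handempty", "on(d,a)", "on(f,c)"]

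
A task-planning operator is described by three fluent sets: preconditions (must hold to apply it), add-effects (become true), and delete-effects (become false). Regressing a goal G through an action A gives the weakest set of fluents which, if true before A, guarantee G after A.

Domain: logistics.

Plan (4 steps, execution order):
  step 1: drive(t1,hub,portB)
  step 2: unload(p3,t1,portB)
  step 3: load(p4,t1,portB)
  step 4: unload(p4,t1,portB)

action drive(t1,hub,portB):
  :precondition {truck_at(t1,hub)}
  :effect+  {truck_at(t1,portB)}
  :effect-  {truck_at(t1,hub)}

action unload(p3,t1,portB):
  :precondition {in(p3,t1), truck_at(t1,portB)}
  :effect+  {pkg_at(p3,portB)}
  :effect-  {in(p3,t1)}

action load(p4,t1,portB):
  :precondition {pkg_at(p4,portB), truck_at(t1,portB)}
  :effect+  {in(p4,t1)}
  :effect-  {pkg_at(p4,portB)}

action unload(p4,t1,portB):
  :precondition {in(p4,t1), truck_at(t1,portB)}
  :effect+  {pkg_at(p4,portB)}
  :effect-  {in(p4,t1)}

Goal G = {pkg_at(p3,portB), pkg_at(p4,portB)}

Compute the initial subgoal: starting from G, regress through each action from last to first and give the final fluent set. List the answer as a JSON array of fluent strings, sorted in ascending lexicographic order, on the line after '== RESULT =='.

Work backward from the goal:
  through step 4 (unload(p4,t1,portB)): drop {pkg_at(p4,portB)}, keep {pkg_at(p3,portB)}, require {in(p4,t1), truck_at(t1,portB)}
    → {in(p4,t1), pkg_at(p3,portB), truck_at(t1,portB)}
  through step 3 (load(p4,t1,portB)): drop {in(p4,t1)}, keep {pkg_at(p3,portB), truck_at(t1,portB)}, require {pkg_at(p4,portB), truck_at(t1,portB)}
    → {pkg_at(p3,portB), pkg_at(p4,portB), truck_at(t1,portB)}
  through step 2 (unload(p3,t1,portB)): drop {pkg_at(p3,portB)}, keep {pkg_at(p4,portB), truck_at(t1,portB)}, require {in(p3,t1), truck_at(t1,portB)}
    → {in(p3,t1), pkg_at(p4,portB), truck_at(t1,portB)}
  through step 1 (drive(t1,hub,portB)): drop {truck_at(t1,portB)}, keep {in(p3,t1), pkg_at(p4,portB)}, require {truck_at(t1,hub)}
    → {in(p3,t1), pkg_at(p4,portB), truck_at(t1,hub)}

== RESULT ==
["in(p3,t1)", "pkg_at(p4,portB)", "truck_at(t1,hub)"]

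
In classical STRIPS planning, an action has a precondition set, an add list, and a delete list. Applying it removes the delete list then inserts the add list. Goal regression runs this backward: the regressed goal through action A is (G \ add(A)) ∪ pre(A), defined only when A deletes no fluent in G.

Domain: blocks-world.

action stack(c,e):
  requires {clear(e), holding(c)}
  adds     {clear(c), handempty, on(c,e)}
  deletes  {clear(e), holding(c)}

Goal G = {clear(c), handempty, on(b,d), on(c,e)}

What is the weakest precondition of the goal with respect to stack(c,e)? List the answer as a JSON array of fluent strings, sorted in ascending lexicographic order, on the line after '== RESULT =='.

Regress:
  G ∩ del = {}  (empty — regression defined)
  G \ add = {clear(c), handempty, on(b,d), on(c,e)} \ {clear(c), handempty, on(c,e)} = {on(b,d)}
  ∪ pre   = {on(b,d)} ∪ {clear(e), holding(c)}
          = {clear(e), holding(c), on(b,d)}

== RESULT ==
["clear(e)", "holding(c)", "on(b,d)"]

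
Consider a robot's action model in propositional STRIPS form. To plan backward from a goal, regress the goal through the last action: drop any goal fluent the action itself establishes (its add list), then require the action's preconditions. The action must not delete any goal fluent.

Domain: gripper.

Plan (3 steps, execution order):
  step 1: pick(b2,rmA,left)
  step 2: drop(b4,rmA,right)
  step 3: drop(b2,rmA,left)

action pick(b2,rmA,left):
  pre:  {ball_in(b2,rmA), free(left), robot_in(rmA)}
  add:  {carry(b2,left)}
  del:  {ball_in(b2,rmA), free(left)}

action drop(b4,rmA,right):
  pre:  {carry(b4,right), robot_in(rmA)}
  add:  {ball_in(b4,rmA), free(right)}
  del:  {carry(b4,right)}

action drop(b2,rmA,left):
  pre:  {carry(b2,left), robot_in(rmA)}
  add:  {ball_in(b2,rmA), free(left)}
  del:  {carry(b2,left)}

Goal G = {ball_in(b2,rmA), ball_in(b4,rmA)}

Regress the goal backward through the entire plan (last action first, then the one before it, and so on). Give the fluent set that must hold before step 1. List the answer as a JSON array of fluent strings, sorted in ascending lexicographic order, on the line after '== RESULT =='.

Regress step by step:
  through step 3 (drop(b2,rmA,left)): drop {ball_in(b2,rmA)}, keep {ball_in(b4,rmA)}, require {carry(b2,left), robot_in(rmA)}
    → {ball_in(b4,rmA), carry(b2,left), robot_in(rmA)}
  through step 2 (drop(b4,rmA,right)): drop {ball_in(b4,rmA)}, keep {carry(b2,left), robot_in(rmA)}, require {carry(b4,right), robot_in(rmA)}
    → {carry(b2,left), carry(b4,right), robot_in(rmA)}
  through step 1 (pick(b2,rmA,left)): drop {carry(b2,left)}, keep {carry(b4,right), robot_in(rmA)}, require {ball_in(b2,rmA), free(left), robot_in(rmA)}
    → {ball_in(b2,rmA), carry(b4,right), free(left), robot_in(rmA)}

== RESULT ==
["ball_in(b2,rmA)", "carry(b4,right)", "free(left)", "robot_in(rmA)"]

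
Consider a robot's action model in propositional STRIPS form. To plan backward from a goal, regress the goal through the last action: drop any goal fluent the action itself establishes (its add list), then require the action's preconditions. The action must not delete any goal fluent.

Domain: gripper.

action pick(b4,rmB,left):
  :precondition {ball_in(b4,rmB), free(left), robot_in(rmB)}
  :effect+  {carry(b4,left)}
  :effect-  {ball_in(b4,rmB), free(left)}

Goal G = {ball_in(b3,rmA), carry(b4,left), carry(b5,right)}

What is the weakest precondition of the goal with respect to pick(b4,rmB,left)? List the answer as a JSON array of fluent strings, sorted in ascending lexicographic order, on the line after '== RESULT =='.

Regress:
  G ∩ del = {}  (empty — regression defined)
  G \ add = {ball_in(b3,rmA), carry(b4,left), carry(b5,right)} \ {carry(b4,left)} = {ball_in(b3,rmA), carry(b5,right)}
  ∪ pre   = {ball_in(b3,rmA), carry(b5,right)} ∪ {ball_in(b4,rmB), free(left), robot_in(rmB)}
          = {ball_in(b3,rmA), ball_in(b4,rmB), carry(b5,right), free(left), robot_in(rmB)}

== RESULT ==
["ball_in(b3,rmA)", "ball_in(b4,rmB)", "carry(b5,right)", "free(left)", "robot_in(rmB)"]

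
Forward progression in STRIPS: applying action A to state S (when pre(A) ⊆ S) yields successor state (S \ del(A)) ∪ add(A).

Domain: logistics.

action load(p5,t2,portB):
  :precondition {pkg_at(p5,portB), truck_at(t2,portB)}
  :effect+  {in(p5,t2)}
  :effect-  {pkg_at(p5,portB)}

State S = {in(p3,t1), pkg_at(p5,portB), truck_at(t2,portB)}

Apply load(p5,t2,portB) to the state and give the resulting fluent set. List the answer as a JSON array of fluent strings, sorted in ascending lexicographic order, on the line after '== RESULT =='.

Progress:
  pre ⊆ S: {pkg_at(p5,portB), truck_at(t2,portB)} ⊆ S  — applicable
  S \ del = {in(p3,t1), truck_at(t2,portB)}
  ∪ add   = {in(p3,t1), in(p5,t2), truck_at(t2,portB)}

== RESULT ==
["in(p3,t1)", "in(p5,t2)", "truck_at(t2,portB)"]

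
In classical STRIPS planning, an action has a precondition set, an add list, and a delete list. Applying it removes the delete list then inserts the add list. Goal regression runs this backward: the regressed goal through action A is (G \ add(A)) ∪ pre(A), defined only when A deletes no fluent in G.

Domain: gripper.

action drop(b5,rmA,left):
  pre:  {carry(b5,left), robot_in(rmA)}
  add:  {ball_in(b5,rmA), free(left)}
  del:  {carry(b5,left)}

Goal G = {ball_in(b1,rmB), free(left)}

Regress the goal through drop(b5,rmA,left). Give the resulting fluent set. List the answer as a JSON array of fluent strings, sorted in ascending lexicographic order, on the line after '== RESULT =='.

Regress:
  G ∩ del = {}  (empty — regression defined)
  G \ add = {ball_in(b1,rmB), free(left)} \ {ball_in(b5,rmA), free(left)} = {ball_in(b1,rmB)}
  ∪ pre   = {ball_in(b1,rmB)} ∪ {carry(b5,left), robot_in(rmA)}
          = {ball_in(b1,rmB), carry(b5,left), robot_in(rmA)}

== RESULT ==
["ball_in(b1,rmB)", "carry(b5,left)", "robot_in(rmA)"]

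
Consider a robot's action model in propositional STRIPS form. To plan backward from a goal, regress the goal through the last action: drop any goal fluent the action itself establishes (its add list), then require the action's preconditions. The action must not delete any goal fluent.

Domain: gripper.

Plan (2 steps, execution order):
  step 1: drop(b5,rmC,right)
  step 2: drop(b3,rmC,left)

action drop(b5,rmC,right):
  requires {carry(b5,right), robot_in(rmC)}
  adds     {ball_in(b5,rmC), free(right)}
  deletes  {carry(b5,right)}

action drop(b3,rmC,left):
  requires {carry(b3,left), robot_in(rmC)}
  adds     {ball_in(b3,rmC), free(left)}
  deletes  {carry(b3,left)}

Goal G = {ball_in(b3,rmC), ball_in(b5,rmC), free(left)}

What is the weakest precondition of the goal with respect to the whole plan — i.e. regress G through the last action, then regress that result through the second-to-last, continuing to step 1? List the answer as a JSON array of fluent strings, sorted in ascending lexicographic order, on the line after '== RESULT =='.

Work backward from the goal:
  through step 2 (drop(b3,rmC,left)): drop {ball_in(b3,rmC), free(left)}, keep {ball_in(b5,rmC)}, require {carry(b3,left), robot_in(rmC)}
    → {ball_in(b5,rmC), carry(b3,left), robot_in(rmC)}
  through step 1 (drop(b5,rmC,right)): drop {ball_in(b5,rmC)}, keep {carry(b3,left), robot_in(rmC)}, require {carry(b5,right), robot_in(rmC)}
    → {carry(b3,left), carry(b5,right), robot_in(rmC)}

== RESULT ==
["carry(b3,left)", "carry(b5,right)", "robot_in(rmC)"]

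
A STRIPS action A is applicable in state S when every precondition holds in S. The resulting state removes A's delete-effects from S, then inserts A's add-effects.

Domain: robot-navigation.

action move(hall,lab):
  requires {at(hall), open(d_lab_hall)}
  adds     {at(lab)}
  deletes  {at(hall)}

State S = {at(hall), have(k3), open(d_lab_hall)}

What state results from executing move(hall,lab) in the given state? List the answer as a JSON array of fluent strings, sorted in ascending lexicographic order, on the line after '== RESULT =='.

Progress:
  pre ⊆ S: {at(hall), open(d_lab_hall)} ⊆ S  — applicable
  S \ del = {have(k3), open(d_lab_hall)}
  ∪ add   = {at(lab), have(k3), open(d_lab_hall)}

== RESULT ==
["at(lab)", "have(k3)", "open(d_lab_hall)"]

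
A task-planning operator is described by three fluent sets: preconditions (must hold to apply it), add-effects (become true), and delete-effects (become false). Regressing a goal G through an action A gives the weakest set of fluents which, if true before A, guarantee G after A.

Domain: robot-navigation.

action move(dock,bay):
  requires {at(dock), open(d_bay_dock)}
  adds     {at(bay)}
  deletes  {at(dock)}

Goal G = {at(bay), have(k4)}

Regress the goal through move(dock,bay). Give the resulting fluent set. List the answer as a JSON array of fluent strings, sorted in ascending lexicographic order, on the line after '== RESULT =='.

Regress:
  G ∩ del = {}  (empty — regression defined)
  G \ add = {at(bay), have(k4)} \ {at(bay)} = {have(k4)}
  ∪ pre   = {have(k4)} ∪ {at(dock), open(d_bay_dock)}
          = {at(dock), have(k4), open(d_bay_dock)}

== RESULT ==
["at(dock)", "have(k4)", "open(d_bay_dock)"]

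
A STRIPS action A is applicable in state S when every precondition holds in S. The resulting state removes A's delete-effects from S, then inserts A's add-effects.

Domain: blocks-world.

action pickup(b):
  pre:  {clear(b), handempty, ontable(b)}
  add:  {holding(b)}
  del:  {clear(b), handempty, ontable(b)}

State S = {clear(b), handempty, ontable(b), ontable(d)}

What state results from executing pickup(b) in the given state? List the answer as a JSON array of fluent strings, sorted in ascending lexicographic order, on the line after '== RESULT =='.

Progress:
  pre ⊆ S: {clear(b), handempty, ontable(b)} ⊆ S  — applicable
  S \ del = {ontable(d)}
  ∪ add   = {holding(b), ontable(d)}

== RESULT ==
["holding(b)", "ontable(d)"]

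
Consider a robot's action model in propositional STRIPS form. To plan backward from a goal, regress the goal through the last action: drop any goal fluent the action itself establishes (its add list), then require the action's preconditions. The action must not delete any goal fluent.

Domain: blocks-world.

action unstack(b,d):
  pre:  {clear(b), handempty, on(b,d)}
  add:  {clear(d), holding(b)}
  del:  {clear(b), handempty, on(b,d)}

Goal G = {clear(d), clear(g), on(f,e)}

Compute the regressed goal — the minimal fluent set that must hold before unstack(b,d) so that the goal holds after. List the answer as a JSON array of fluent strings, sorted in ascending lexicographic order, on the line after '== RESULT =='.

Compute (G \ add) ∪ pre:
  G ∩ del = {}  (empty — regression defined)
  G \ add = {clear(d), clear(g), on(f,e)} \ {clear(d), holding(b)} = {clear(g), on(f,e)}
  ∪ pre   = {clear(g), on(f,e)} ∪ {clear(b), handempty, on(b,d)}
          = {clear(b), clear(g), handempty, on(b,d), on(f,e)}

== RESULT ==
["clear(b)", "clear(g)", "handempty", "on(b,d)", "on(f,e)"]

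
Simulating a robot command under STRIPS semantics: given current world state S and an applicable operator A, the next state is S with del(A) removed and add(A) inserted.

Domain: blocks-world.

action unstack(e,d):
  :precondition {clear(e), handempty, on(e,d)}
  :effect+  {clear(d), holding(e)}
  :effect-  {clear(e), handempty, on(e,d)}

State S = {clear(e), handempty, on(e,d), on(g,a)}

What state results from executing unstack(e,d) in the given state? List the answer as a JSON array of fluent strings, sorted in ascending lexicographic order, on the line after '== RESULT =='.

Compute (S \ del) ∪ add:
  pre ⊆ S: {clear(e), handempty, on(e,d)} ⊆ S  — applicable
  S \ del = {on(g,a)}
  ∪ add   = {clear(d), holding(e), on(g,a)}

== RESULT ==
["clear(d)", "holding(e)", "on(g,a)"]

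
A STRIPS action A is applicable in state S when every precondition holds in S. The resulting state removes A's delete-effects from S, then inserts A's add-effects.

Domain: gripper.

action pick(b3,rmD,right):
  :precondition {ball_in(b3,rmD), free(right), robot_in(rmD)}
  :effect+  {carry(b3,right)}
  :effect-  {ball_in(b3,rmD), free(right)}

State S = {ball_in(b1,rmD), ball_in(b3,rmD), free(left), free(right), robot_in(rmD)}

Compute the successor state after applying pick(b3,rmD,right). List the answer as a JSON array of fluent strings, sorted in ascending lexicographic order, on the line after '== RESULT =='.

Progress:
  pre ⊆ S: {ball_in(b3,rmD), free(right), robot_in(rmD)} ⊆ S  — applicable
  S \ del = {ball_in(b1,rmD), free(left), robot_in(rmD)}
  ∪ add   = {ball_in(b1,rmD), carry(b3,right), free(left), robot_in(rmD)}

== RESULT ==
["ball_in(b1,rmD)", "carry(b3,right)", "free(left)", "robot_in(rmD)"]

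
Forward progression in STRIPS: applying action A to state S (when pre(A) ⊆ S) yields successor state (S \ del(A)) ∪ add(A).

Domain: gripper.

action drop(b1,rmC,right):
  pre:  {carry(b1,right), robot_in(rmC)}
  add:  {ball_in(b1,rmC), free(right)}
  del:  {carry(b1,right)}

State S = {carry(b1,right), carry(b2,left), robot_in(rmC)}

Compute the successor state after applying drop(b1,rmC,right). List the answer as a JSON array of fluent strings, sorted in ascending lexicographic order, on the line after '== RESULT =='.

Compute (S \ del) ∪ add:
  pre ⊆ S: {carry(b1,right), robot_in(rmC)} ⊆ S  — applicable
  S \ del = {carry(b2,left), robot_in(rmC)}
  ∪ add   = {ball_in(b1,rmC), carry(b2,left), free(right), robot_in(rmC)}

== RESULT ==
["ball_in(b1,rmC)", "carry(b2,left)", "free(right)", "robot_in(rmC)"]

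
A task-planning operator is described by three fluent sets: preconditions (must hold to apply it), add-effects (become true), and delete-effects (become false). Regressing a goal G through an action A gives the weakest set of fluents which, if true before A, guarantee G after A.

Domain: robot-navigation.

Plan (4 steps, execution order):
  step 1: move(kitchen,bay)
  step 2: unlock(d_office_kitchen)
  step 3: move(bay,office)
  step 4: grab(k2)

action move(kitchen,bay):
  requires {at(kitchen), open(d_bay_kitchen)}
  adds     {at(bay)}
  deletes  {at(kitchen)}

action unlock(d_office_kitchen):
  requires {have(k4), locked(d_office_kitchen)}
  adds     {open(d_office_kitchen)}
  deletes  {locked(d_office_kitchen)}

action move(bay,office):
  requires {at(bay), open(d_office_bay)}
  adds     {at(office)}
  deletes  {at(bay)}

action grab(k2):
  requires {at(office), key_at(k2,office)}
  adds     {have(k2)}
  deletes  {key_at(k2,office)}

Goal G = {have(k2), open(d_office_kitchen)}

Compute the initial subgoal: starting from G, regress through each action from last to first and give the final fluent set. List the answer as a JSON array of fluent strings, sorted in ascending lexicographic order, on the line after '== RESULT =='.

Regress step by step:
  through step 4 (grab(k2)): drop {have(k2)}, keep {open(d_office_kitchen)}, require {at(office), key_at(k2,office)}
    → {at(office), key_at(k2,office), open(d_office_kitchen)}
  through step 3 (move(bay,office)): drop {at(office)}, keep {key_at(k2,office), open(d_office_kitchen)}, require {at(bay), open(d_office_bay)}
    → {at(bay), key_at(k2,office), open(d_office_bay), open(d_office_kitchen)}
  through step 2 (unlock(d_office_kitchen)): drop {open(d_office_kitchen)}, keep {at(bay), key_at(k2,office), open(d_office_bay)}, require {have(k4), locked(d_office_kitchen)}
    → {at(bay), have(k4), key_at(k2,office), locked(d_office_kitchen), open(d_office_bay)}
  through step 1 (move(kitchen,bay)): drop {at(bay)}, keep {have(k4), key_at(k2,office), locked(d_office_kitchen), open(d_office_bay)}, require {at(kitchen), open(d_bay_kitchen)}
    → {at(kitchen), have(k4), key_at(k2,office), locked(d_office_kitchen), open(d_bay_kitchen), open(d_office_bay)}

== RESULT ==
["at(kitchen)", "have(k4)", "key_at(k2,office)", "locked(d_office_kitchen)", "open(d_bay_kitchen)", "open(d_office_bay)"]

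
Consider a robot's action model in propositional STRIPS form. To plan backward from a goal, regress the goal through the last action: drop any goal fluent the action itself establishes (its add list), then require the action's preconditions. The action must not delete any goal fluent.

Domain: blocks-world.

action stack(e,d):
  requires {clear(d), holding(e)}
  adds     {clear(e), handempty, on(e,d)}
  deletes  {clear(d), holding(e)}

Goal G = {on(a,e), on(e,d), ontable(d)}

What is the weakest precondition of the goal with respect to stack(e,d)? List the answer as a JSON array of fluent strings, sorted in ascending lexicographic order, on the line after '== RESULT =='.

Regress:
  G ∩ del = {}  (empty — regression defined)
  G \ add = {on(a,e), on(e,d), ontable(d)} \ {clear(e), handempty, on(e,d)} = {on(a,e), ontable(d)}
  ∪ pre   = {on(a,e), ontable(d)} ∪ {clear(d), holding(e)}
          = {clear(d), holding(e), on(a,e), ontable(d)}

== RESULT ==
["clear(d)", "holding(e)", "on(a,e)", "ontable(d)"]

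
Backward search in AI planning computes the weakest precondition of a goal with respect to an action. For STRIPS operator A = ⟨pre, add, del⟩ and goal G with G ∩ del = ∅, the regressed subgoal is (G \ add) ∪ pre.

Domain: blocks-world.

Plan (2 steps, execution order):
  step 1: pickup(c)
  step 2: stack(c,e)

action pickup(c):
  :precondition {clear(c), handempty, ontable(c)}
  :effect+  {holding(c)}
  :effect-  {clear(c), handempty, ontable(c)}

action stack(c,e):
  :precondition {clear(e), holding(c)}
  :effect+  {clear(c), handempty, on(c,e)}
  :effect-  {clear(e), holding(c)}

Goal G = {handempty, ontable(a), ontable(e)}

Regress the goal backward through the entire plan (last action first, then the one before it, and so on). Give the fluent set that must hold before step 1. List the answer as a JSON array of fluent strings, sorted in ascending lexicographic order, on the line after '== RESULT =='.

Work backward from the goal:
  through step 2 (stack(c,e)): drop {handempty}, keep {ontable(a), ontable(e)}, require {clear(e), holding(c)}
    → {clear(e), holding(c), ontable(a), ontable(e)}
  through step 1 (pickup(c)): drop {holding(c)}, keep {clear(e), ontable(a), ontable(e)}, require {clear(c), handempty, ontable(c)}
    → {clear(c), clear(e), handempty, ontable(a), ontable(c), ontable(e)}

== RESULT ==
["clear(c)", "clear(e)", "handempty", "ontable(a)", "ontable(c)", "ontable(e)"]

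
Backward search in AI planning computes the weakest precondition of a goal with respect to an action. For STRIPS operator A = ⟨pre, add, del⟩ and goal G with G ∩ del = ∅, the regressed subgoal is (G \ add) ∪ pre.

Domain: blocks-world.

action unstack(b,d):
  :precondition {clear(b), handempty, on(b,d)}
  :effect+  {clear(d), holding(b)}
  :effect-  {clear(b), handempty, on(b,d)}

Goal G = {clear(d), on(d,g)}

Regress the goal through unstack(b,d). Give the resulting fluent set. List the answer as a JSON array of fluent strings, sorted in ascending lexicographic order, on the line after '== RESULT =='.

Compute (G \ add) ∪ pre:
  G ∩ del = {}  (empty — regression defined)
  G \ add = {clear(d), on(d,g)} \ {clear(d), holding(b)} = {on(d,g)}
  ∪ pre   = {on(d,g)} ∪ {clear(b), handempty, on(b,d)}
          = {clear(b), handempty, on(b,d), on(d,g)}

== RESULT ==
["clear(b)", "handempty", "on(b,d)", "on(d,g)"]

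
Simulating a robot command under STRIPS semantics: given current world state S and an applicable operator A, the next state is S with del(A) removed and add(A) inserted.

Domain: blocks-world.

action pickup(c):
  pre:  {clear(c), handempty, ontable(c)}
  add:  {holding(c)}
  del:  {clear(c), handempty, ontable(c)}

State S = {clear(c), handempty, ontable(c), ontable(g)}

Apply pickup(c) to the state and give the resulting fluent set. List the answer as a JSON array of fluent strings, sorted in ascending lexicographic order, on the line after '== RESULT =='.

Progress:
  pre ⊆ S: {clear(c), handempty, ontable(c)} ⊆ S  — applicable
  S \ del = {ontable(g)}
  ∪ add   = {holding(c), ontable(g)}

== RESULT ==
["holding(c)", "ontable(g)"]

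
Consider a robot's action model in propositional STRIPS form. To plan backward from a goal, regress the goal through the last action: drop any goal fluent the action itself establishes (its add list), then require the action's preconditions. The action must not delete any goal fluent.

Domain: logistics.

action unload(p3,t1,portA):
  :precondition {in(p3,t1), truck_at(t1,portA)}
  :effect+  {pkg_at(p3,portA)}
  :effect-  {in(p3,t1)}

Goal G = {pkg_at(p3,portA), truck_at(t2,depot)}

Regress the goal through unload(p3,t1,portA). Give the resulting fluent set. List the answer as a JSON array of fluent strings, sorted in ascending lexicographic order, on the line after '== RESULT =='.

Compute (G \ add) ∪ pre:
  G ∩ del = {}  (empty — regression defined)
  G \ add = {pkg_at(p3,portA), truck_at(t2,depot)} \ {pkg_at(p3,portA)} = {truck_at(t2,depot)}
  ∪ pre   = {truck_at(t2,depot)} ∪ {in(p3,t1), truck_at(t1,portA)}
          = {in(p3,t1), truck_at(t1,portA), truck_at(t2,depot)}

== RESULT ==
["in(p3,t1)", "truck_at(t1,portA)", "truck_at(t2,depot)"]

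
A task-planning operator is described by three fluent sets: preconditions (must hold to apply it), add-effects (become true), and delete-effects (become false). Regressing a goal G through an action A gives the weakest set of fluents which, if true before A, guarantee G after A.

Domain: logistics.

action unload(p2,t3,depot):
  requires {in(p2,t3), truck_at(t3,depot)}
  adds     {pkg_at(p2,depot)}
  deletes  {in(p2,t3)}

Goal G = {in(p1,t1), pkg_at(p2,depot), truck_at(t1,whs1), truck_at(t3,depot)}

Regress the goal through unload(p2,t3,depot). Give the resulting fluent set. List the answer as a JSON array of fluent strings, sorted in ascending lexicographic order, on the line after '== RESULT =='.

Compute (G \ add) ∪ pre:
  G ∩ del = {}  (empty — regression defined)
  G \ add = {in(p1,t1), pkg_at(p2,depot), truck_at(t1,whs1), truck_at(t3,depot)} \ {pkg_at(p2,depot)} = {in(p1,t1), truck_at(t1,whs1), truck_at(t3,depot)}
  ∪ pre   = {in(p1,t1), truck_at(t1,whs1), truck_at(t3,depot)} ∪ {in(p2,t3), truck_at(t3,depot)}
          = {in(p1,t1), in(p2,t3), truck_at(t1,whs1), truck_at(t3,depot)}

== RESULT ==
["in(p1,t1)", "in(p2,t3)", "truck_at(t1,whs1)", "truck_at(t3,depot)"]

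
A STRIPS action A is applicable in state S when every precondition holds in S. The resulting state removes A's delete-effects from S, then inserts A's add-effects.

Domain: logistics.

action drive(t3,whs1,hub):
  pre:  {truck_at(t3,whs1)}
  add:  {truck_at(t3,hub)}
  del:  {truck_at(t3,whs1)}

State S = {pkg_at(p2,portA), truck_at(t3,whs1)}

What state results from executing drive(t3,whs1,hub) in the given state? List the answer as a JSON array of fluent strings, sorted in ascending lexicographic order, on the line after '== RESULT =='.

Compute (S \ del) ∪ add:
  pre ⊆ S: {truck_at(t3,whs1)} ⊆ S  — applicable
  S \ del = {pkg_at(p2,portA)}
  ∪ add   = {pkg_at(p2,portA), truck_at(t3,hub)}

== RESULT ==
["pkg_at(p2,portA)", "truck_at(t3,hub)"]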